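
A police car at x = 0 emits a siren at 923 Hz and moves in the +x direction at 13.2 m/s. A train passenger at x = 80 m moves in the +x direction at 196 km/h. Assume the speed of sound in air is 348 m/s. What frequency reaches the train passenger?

196 km/h = 54.44 m/s.
The observer lies on the +x side, so the source is heading toward the observer and the observer is heading away from the source.
Both move, so f' = f · (v − v_o)/(v − v_s).
f' = 923 × (348 − 54.44)/(348 − 13.2) = 923 × 293.56/334.8 ≈ 809 Hz.

809 Hz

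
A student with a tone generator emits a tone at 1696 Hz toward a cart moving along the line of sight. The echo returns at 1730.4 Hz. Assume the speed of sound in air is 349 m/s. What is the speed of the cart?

Double Doppler shift off a moving reflector: f₂ = f₀ · (v + u)/(v − u) (u > 0 toward emitter).
Rearranging, u = v · (f₂ − f₀)/(f₂ + f₀) = 349 × 34.4/3426.4 ≈ 3.5 m/s.
So the cart is moving at 3.5 m/s toward the emitter.

3.5 m/s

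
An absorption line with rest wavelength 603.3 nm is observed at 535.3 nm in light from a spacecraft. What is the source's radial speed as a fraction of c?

λ'/λ₀ = 0.8873 < 1 (blueshift), so the source is approaching.
λ'/λ₀ = √((1 − β)/(1 + β)) for an approaching source ⇒ β = (1 − r²)/(1 + r²) with r = λ'/λ₀.
β = (1 − 0.7873)/(1 + 0.7873) ≈ 0.119.

0.119c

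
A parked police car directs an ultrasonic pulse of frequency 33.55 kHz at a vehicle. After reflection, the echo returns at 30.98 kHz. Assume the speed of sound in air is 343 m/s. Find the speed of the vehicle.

13.7 m/s

Double Doppler shift off a moving reflector: f₂ = f₀ · (v + u)/(v − u) (u > 0 toward emitter).
Rearranging, u = v · (f₂ − f₀)/(f₂ + f₀) = 343 × -2.57/64.53 ≈ -13.7 m/s.
So the vehicle is moving at 13.7 m/s away from the emitter.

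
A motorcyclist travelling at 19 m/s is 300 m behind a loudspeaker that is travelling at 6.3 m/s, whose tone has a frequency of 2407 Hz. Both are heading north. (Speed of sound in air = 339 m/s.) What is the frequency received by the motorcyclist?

The motorcyclist is behind, so the loudspeaker is moving away from it while the motorcyclist is moving toward the loudspeaker.
Both move, so f' = f · (v + v_o)/(v + v_s).
f' = 2407 × (339 + 19)/(339 + 6.3) = 2407 × 358/345.3 ≈ 2496 Hz.

2496 Hz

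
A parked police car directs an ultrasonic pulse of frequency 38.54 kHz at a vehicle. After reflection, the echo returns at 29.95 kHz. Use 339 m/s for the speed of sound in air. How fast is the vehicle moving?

Double Doppler shift off a moving reflector: f₂ = f₀ · (v + u)/(v − u) (u > 0 toward emitter).
Rearranging, u = v · (f₂ − f₀)/(f₂ + f₀) = 339 × -8.59/68.49 ≈ -43 m/s.
So the vehicle is moving at 43 m/s away from the emitter.

43 m/s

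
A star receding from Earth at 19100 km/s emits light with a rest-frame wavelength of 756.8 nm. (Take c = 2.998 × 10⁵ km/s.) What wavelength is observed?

β = v/c = 19100/299800 = 0.0637.
Relativistic Doppler for wavelength: λ' = λ₀ · √((1 + β)/(1 − β)).
λ' = 756.8 × √(1.0637/0.9363) = 756.8 × 1.06587 ≈ 806.7 nm.

806.7 nm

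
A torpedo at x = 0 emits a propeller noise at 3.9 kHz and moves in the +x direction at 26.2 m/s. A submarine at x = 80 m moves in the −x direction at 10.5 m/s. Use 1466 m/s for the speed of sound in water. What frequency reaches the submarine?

4.00 kHz

The observer lies on the +x side, so the source is heading toward the observer and the observer is heading toward the source.
General Doppler shift: f' = f · (v + v_o)/(v − v_s).
f' = 3.9 × (1466 + 10.5)/(1466 − 26.2) = 3.9 × 1476.5/1439.8 ≈ 4.00 kHz.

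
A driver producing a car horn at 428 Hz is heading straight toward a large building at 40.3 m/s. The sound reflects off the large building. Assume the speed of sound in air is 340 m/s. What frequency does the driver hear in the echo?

The large building receives the sound from a moving source: f₁ = f₀ · v/(v − v_e) = 428 × 340/299.7 ≈ 486 Hz.
On the return leg the driver is a moving observer: f₂ = f₁ · (v + v_e)/v = 486 × 380.3/340 ≈ 543 Hz.

543 Hz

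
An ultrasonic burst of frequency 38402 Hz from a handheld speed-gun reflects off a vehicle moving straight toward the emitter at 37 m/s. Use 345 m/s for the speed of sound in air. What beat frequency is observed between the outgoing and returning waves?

9226 Hz

The vehicle first receives the wave as a moving observer: f₁ = f₀ · (v + u)/v = 38402 × (345 + 37)/345 ≈ 42520 Hz.
On reflection it acts as a source moving toward the stationary detector: f₂ = f₁ · v/(v − u) = 42520 × 345/308 ≈ 47628 Hz.
Beat frequency: |f₂ − f₀| = 2u·f₀/(v − u) = 2 × 37 × 38402/308 ≈ 9226 Hz.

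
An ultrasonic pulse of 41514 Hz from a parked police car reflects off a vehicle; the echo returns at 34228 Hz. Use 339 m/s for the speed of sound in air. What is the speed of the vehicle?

Double Doppler shift off a moving reflector: f₂ = f₀ · (v + u)/(v − u) (u > 0 toward emitter).
Rearranging, u = v · (f₂ − f₀)/(f₂ + f₀) = 339 × -7286/75742 ≈ -33 m/s.
So the vehicle is moving at 33 m/s away from the emitter.

33 m/s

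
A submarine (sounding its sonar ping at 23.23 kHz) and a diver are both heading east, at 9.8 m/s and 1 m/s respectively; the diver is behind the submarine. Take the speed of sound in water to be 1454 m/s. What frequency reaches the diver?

23.1 kHz

The diver is behind, so the submarine is moving away from it while the diver is moving toward the submarine.
Both move, so f' = f · (v + v_o)/(v + v_s).
f' = 23.23 × (1454 + 1)/(1454 + 9.8) = 23.23 × 1455/1463.8 ≈ 23.1 kHz.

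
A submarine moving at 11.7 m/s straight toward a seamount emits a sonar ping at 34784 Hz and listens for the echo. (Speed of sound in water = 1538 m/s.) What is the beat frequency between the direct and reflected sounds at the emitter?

533 Hz

The seamount receives the sound from a moving source: f₁ = f₀ · v/(v − v_e) = 34784 × 1538/1526.3 ≈ 35051 Hz.
On the return leg the submarine is a moving observer: f₂ = f₁ · (v + v_e)/v = 35051 × 1549.7/1538 ≈ 35317 Hz.
Equivalently f₂ = f₀ · (v + v_e)/(v − v_e).
Beat against the emitted tone: |f₂ − f₀| = 2v_e·f₀/(v − v_e) = 2 × 11.7 × 34784/1526.3 ≈ 533 Hz.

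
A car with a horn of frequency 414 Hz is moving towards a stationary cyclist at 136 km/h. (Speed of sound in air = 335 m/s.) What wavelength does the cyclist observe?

136 km/h = 37.78 m/s.
With the source moving toward a stationary observer, f' = f · v/(v − v_s).
f' = 414 × 335/(335 − 37.78) ≈ 467 Hz.
λ' = v/f' = 335/466.621 ≈ 71.8 cm.

71.8 cm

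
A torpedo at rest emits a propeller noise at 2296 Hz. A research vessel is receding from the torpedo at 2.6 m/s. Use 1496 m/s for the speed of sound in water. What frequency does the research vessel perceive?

2292 Hz

Moving observer, stationary source: f' = f · (v − v_o)/v.
f' = 2296 × (1496 − 2.6)/1496 = 2296 × 1493.4/1496 ≈ 2292 Hz.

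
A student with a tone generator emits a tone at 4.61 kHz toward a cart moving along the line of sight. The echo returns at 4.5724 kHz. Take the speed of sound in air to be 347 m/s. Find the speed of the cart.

Double Doppler shift off a moving reflector: f₂ = f₀ · (v + u)/(v − u) (u > 0 toward emitter).
Rearranging, u = v · (f₂ − f₀)/(f₂ + f₀) = 347 × -0.0376/9.1824 ≈ -1.42 m/s.
So the cart is moving at 1.42 m/s away from the emitter.

1.42 m/s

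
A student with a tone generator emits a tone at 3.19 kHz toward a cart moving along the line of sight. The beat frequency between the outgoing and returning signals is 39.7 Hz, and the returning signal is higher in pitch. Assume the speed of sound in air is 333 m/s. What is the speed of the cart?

2.06 m/s

Double Doppler shift off a moving reflector: f₂ = f₀ · (v + u)/(v − u) (u > 0 toward emitter).
Returning signal is higher, so f₂ = f₀ + Δf = 3190 + 39.7 = 3229.7 Hz.
Rearranging, u = v · (f₂ − f₀)/(f₂ + f₀) = 333 × 39.7/6419.7 ≈ 2.06 m/s.
So the cart is moving at 2.06 m/s toward the emitter.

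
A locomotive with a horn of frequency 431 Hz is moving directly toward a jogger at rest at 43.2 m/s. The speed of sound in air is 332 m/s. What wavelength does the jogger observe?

67.0 cm

Only the source moves, toward the listener, so f' = f · v/(v − v_s).
f' = 431 × 332/(332 − 43.2) ≈ 495 Hz.
λ' = v/f' = 332/495.471 ≈ 67.0 cm.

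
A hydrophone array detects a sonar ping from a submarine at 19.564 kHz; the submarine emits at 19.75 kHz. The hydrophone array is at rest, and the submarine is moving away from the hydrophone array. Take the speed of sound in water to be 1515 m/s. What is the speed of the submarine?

14.4 m/s

f' = f · v/(v + v_s) ⇒ v_s = v · |1 − f/f'|.
v_s = 1515 × |1 − 19.75/19.564| = 1515 × 0.009507 ≈ 14.4 m/s.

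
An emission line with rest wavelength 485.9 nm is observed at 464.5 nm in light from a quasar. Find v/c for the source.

λ'/λ₀ = 0.9560 < 1 (blueshift), so the source is approaching.
λ'/λ₀ = √((1 − β)/(1 + β)) for an approaching source ⇒ β = (1 − r²)/(1 + r²) with r = λ'/λ₀.
β = (1 − 0.9139)/(1 + 0.9139) ≈ 0.045.

0.045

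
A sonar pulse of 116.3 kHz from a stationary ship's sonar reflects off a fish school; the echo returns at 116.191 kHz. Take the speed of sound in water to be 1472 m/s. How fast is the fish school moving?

0.69 m/s

Double Doppler shift off a moving reflector: f₂ = f₀ · (v + u)/(v − u) (u > 0 toward emitter).
Rearranging, u = v · (f₂ − f₀)/(f₂ + f₀) = 1472 × -0.109/232.491 ≈ -0.69 m/s.
So the fish school is moving at 0.69 m/s away from the emitter.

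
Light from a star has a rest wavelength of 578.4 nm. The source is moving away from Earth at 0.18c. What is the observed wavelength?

Relativistic Doppler for wavelength: λ' = λ₀ · √((1 + β)/(1 − β)).
λ' = 578.4 × √(1.1800/0.8200) = 578.4 × 1.19959 ≈ 693.8 nm.

693.8 nm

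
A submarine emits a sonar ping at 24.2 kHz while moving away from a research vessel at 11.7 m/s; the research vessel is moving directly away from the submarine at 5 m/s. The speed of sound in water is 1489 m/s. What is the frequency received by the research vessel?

23.9 kHz

General Doppler shift: f' = f · (v − v_o)/(v + v_s).
f' = 24.2 × (1489 − 5)/(1489 + 11.7) = 24.2 × 1484/1500.7 ≈ 23.9 kHz.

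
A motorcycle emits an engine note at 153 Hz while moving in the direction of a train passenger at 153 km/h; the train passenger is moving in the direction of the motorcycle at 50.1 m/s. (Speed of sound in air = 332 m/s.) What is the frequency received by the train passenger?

153 km/h = 42.5 m/s.
General Doppler shift: f' = f · (v + v_o)/(v − v_s).
f' = 153 × (332 + 50.1)/(332 − 42.5) = 153 × 382.1/289.5 ≈ 202 Hz.

202 Hz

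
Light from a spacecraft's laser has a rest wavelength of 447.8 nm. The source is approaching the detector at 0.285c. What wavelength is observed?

334.0 nm

Relativistic Doppler for wavelength: λ' = λ₀ · √((1 − β)/(1 + β)).
λ' = 447.8 × √(0.7150/1.2850) = 447.8 × 0.74594 ≈ 334.0 nm.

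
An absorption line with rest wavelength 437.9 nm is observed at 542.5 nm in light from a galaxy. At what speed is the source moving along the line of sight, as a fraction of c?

0.211

λ'/λ₀ = 1.2389 > 1 (redshift), so the source is receding.
λ'/λ₀ = √((1 + β)/(1 − β)) for a receding source ⇒ β = (r² − 1)/(r² + 1) with r = λ'/λ₀.
β = (1.5348 − 1)/(1.5348 + 1) ≈ 0.211.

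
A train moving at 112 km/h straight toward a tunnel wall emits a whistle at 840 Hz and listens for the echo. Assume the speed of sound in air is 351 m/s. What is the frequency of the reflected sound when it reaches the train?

112 km/h = 31.11 m/s.
The tunnel wall receives the sound from a moving source: f₁ = f₀ · v/(v − v_e) = 840 × 351/319.89 ≈ 922 Hz.
On the return leg the train is a moving observer: f₂ = f₁ · (v + v_e)/v = 922 × 382.11/351 ≈ 1003 Hz.
Equivalently f₂ = f₀ · (v + v_e)/(v − v_e).

1003 Hz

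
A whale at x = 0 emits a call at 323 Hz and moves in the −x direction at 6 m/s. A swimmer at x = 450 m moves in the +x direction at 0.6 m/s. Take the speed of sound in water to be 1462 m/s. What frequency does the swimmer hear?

The observer lies on the +x side, so the source is heading away from the observer and the observer is heading away from the source.
General Doppler shift: f' = f · (v − v_o)/(v + v_s).
f' = 323 × (1462 − 0.6)/(1462 + 6) = 323 × 1461.4/1468 ≈ 322 Hz.

322 Hz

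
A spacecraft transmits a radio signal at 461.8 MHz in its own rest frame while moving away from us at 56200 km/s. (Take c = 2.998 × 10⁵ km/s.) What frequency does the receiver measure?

382.0 MHz

β = v/c = 56200/299800 = 0.1875.
Relativistic Doppler for frequency: f' = f₀ · √((1 − β)/(1 + β)).
f' = 461.8 × √(0.8125/1.1875) = 461.8 × 0.82721 ≈ 382.0 MHz.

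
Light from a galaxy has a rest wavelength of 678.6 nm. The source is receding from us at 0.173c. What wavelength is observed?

Relativistic Doppler for wavelength: λ' = λ₀ · √((1 + β)/(1 − β)).
λ' = 678.6 × √(1.1730/0.8270) = 678.6 × 1.19096 ≈ 808.2 nm.

808.2 nm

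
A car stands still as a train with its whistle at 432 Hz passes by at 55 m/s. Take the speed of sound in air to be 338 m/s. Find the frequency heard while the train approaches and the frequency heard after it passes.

516 Hz approaching; 372 Hz receding

Approaching: f₁ = f · v/(v − v_s) = 432 × 338/283 ≈ 516 Hz.
Receding: f₂ = f · v/(v + v_s) = 432 × 338/393 ≈ 372 Hz.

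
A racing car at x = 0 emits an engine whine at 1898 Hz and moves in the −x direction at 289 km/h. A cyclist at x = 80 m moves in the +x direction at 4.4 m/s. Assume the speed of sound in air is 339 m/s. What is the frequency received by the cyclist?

289 km/h = 80.28 m/s.
The observer lies on the +x side, so the source is heading away from the observer and the observer is heading away from the source.
General Doppler shift: f' = f · (v − v_o)/(v + v_s).
f' = 1898 × (339 − 4.4)/(339 + 80.28) = 1898 × 334.6/419.28 ≈ 1515 Hz.

1515 Hz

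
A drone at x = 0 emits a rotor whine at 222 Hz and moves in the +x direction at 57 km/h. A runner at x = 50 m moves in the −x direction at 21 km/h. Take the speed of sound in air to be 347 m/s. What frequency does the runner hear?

237 Hz

57 km/h = 15.83 m/s; 21 km/h = 5.833 m/s.
The observer lies on the +x side, so the source is heading toward the observer and the observer is heading toward the source.
General Doppler shift: f' = f · (v + v_o)/(v − v_s).
f' = 222 × (347 + 5.833)/(347 − 15.83) = 222 × 352.83/331.17 ≈ 237 Hz.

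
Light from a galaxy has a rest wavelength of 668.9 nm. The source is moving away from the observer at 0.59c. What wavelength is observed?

1317.2 nm

Relativistic Doppler for wavelength: λ' = λ₀ · √((1 + β)/(1 − β)).
λ' = 668.9 × √(1.5900/0.4100) = 668.9 × 1.96928 ≈ 1317.2 nm.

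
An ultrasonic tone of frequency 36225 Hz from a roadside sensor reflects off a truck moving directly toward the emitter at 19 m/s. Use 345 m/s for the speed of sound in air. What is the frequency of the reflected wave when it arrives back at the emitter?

40448 Hz

The truck first receives the wave as a moving observer: f₁ = f₀ · (v + u)/v = 36225 × (345 + 19)/345 ≈ 38220 Hz.
The reflection then acts as a moving source: f₂ = f₁ · v/(v − u) ≈ 40448 Hz.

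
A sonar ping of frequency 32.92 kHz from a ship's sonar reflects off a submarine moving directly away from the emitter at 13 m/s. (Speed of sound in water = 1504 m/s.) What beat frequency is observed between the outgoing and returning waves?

564 Hz

At the submarine (a moving observer), f₁ = f₀ · (v − u)/v = 32.92 × 1491/1504 ≈ 32.635 kHz.
The reflection then acts as a moving source: f₂ = f₁ · v/(v + u) ≈ 32.356 kHz.
Beat frequency (with f₀ = 32920 Hz): |f₂ − f₀| = 2u·f₀/(v + u) = 2 × 13 × 32920/1517 ≈ 564 Hz.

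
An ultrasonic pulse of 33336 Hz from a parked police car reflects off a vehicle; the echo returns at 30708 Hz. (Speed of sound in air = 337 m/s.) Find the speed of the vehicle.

Double Doppler shift off a moving reflector: f₂ = f₀ · (v + u)/(v − u) (u > 0 toward emitter).
Rearranging, u = v · (f₂ − f₀)/(f₂ + f₀) = 337 × -2628/64044 ≈ -13.8 m/s.
So the vehicle is moving at 13.8 m/s away from the emitter.

13.8 m/s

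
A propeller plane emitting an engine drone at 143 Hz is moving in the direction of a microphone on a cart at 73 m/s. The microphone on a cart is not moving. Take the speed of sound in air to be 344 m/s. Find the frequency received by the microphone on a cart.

Only the source moves, toward the listener, so f' = f · v/(v − v_s).
f' = 143 × 344/(344 − 73) = 143 × 344/271 ≈ 182 Hz.

182 Hz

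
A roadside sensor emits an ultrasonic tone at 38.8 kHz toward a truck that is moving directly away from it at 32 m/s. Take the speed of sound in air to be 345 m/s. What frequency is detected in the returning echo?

At the truck (a moving observer), f₁ = f₀ · (v − u)/v = 38.8 × 313/345 ≈ 35.2 kHz.
On reflection it acts as a source moving away from the stationary detector: f₂ = f₁ · v/(v + u) = 35.2 × 345/377 ≈ 32.2 kHz.

32.2 kHz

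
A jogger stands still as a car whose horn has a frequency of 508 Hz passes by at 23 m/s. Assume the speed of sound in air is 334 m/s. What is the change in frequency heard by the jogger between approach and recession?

70.3 Hz

Approaching: f₁ = f · v/(v − v_s) = 508 × 334/311 ≈ 545.6 Hz.
Receding: f₂ = f · v/(v + v_s) = 508 × 334/357 ≈ 475.3 Hz.
Drop: f₁ − f₂ = 2f·v·v_s/(v² − v_s²) = 2 × 508 × 334 × 23/(334² − 23²) ≈ 70.3 Hz.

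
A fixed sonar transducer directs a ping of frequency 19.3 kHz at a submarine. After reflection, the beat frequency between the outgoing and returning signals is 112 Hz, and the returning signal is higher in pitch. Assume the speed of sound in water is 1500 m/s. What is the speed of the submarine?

Double Doppler shift off a moving reflector: f₂ = f₀ · (v + u)/(v − u) (u > 0 toward emitter).
Returning signal is higher, so f₂ = f₀ + Δf = 19300 + 112 = 19412 Hz.
Rearranging, u = v · (f₂ − f₀)/(f₂ + f₀) = 1500 × 112/38712 ≈ 4.3 m/s.
So the submarine is moving at 4.3 m/s toward the emitter.

4.3 m/s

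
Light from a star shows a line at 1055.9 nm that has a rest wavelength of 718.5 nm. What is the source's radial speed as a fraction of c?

0.367c

λ'/λ₀ = 1.4696 > 1 (redshift), so the source is receding.
λ'/λ₀ = √((1 + β)/(1 − β)) for a receding source ⇒ β = (r² − 1)/(r² + 1) with r = λ'/λ₀.
β = (2.1597 − 1)/(2.1597 + 1) ≈ 0.367.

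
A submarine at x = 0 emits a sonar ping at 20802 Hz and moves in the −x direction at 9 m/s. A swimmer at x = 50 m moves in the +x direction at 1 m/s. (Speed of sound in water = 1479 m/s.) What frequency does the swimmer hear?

20662 Hz

The observer lies on the +x side, so the source is heading away from the observer and the observer is heading away from the source.
General Doppler shift: f' = f · (v − v_o)/(v + v_s).
f' = 20802 × (1479 − 1)/(1479 + 9) = 20802 × 1478/1488 ≈ 20662 Hz.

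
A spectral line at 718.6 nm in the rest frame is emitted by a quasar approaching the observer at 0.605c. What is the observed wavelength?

Relativistic Doppler for wavelength: λ' = λ₀ · √((1 − β)/(1 + β)).
λ' = 718.6 × √(0.3950/1.6050) = 718.6 × 0.49609 ≈ 356.5 nm.

356.5 nm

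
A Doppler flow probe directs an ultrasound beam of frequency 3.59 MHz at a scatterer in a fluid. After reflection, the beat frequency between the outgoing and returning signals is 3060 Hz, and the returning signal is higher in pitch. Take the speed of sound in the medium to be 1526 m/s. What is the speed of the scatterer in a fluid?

Double Doppler shift off a moving reflector: f₂ = f₀ · (v + u)/(v − u) (u > 0 toward emitter).
Returning signal is higher, so f₂ = f₀ + Δf = 3590000 + 3060 = 3593060 Hz.
Rearranging, u = v · (f₂ − f₀)/(f₂ + f₀) = 1526 × 3060/7183060 ≈ 0.65 m/s.
So the scatterer in a fluid is moving at 0.65 m/s toward the emitter.

0.65 m/s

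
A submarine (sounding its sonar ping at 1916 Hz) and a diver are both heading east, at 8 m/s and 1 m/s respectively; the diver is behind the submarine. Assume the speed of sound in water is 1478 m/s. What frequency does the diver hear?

The diver is behind, so the submarine is moving away from it while the diver is moving toward the submarine.
With source receding and observer approaching, f' = f · (v + v_o)/(v + v_s).
f' = 1916 × (1478 + 1)/(1478 + 8) = 1916 × 1479/1486 ≈ 1907 Hz.

1907 Hz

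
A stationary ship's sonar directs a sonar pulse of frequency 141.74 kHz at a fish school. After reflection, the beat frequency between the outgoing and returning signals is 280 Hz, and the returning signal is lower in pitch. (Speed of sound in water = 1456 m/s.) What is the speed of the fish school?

1.44 m/s

Double Doppler shift off a moving reflector: f₂ = f₀ · (v + u)/(v − u) (u > 0 toward emitter).
Returning signal is lower, so f₂ = f₀ − Δf = 141740 − 280 = 141460 Hz.
Rearranging, u = v · (f₂ − f₀)/(f₂ + f₀) = 1456 × -280/283200 ≈ -1.44 m/s.
So the fish school is moving at 1.44 m/s away from the emitter.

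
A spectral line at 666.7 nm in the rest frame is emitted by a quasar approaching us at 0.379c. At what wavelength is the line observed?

447.4 nm

Relativistic Doppler for wavelength: λ' = λ₀ · √((1 − β)/(1 + β)).
λ' = 666.7 × √(0.6210/1.3790) = 666.7 × 0.67106 ≈ 447.4 nm.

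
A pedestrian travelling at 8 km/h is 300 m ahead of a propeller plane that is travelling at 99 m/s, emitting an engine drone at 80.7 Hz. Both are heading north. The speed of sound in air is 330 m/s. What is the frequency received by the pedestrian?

8 km/h = 2.222 m/s.
The pedestrian is ahead, so the propeller plane is moving toward it while the pedestrian is moving away from the propeller plane.
With source approaching and observer receding, f' = f · (v − v_o)/(v − v_s).
f' = 80.7 × (330 − 2.222)/(330 − 99) = 80.7 × 327.78/231 ≈ 115 Hz.

115 Hz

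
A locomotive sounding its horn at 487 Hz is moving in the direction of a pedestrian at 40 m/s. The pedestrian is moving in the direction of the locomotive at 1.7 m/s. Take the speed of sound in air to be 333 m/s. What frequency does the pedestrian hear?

Both move, so f' = f · (v + v_o)/(v − v_s).
f' = 487 × (333 + 1.7)/(333 − 40) = 487 × 334.7/293 ≈ 556 Hz.

556 Hz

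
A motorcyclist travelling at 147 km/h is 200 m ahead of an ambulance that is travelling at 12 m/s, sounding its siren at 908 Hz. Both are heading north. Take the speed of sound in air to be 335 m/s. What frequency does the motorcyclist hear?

827 Hz

147 km/h = 40.83 m/s.
The motorcyclist is ahead, so the ambulance is moving toward it while the motorcyclist is moving away from the ambulance.
Both move, so f' = f · (v − v_o)/(v − v_s).
f' = 908 × (335 − 40.83)/(335 − 12) = 908 × 294.17/323 ≈ 827 Hz.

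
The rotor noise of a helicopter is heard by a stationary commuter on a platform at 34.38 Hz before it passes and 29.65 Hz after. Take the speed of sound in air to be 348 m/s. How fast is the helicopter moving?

f₁/f₂ = (v + v_s)/(v − v_s), so v_s = v · (f₁ − f₂)/(f₁ + f₂).
v_s = 348 × (34.38 − 29.65)/(34.38 + 29.65) = 348 × 4.73/64.03 ≈ 26 m/s.

26 m/s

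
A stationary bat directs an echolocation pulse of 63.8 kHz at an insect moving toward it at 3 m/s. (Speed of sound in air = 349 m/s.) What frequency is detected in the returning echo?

64.9 kHz

The insect first receives the wave as a moving observer: f₁ = f₀ · (v + u)/v = 63.8 × (349 + 3)/349 ≈ 64.3 kHz.
On reflection it acts as a source moving toward the stationary detector: f₂ = f₁ · v/(v − u) = 64.3 × 349/346 ≈ 64.9 kHz.
Equivalently f₂ = f₀ · (v + u)/(v − u).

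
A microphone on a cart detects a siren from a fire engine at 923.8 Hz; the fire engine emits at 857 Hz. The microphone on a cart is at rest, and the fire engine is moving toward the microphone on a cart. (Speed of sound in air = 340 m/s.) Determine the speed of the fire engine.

f' = f · v/(v − v_s) ⇒ v_s = v · |1 − f/f'|.
v_s = 340 × |1 − 857/923.8| = 340 × 0.07231 ≈ 24.6 m/s.

24.6 m/s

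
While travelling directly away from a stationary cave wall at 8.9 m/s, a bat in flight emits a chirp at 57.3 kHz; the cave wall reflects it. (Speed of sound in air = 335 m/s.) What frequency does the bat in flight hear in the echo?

The cave wall receives the sound from a moving source: f₁ = f₀ · v/(v + v_e) = 57.3 × 335/343.9 ≈ 55.8 kHz.
On the return leg the bat in flight is a moving observer: f₂ = f₁ · (v − v_e)/v = 55.8 × 326.1/335 ≈ 54.3 kHz.

54.3 kHz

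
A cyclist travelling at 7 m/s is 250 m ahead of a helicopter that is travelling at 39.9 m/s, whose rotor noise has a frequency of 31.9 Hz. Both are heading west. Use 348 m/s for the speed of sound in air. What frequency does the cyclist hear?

35.3 Hz

The cyclist is ahead, so the helicopter is moving toward it while the cyclist is moving away from the helicopter.
Both move, so f' = f · (v − v_o)/(v − v_s).
f' = 31.9 × (348 − 7)/(348 − 39.9) = 31.9 × 341/308.1 ≈ 35.3 Hz.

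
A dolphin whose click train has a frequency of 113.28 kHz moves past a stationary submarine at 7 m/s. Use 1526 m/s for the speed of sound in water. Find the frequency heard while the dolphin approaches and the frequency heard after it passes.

113.8 kHz approaching; 112.8 kHz receding

Approaching: f₁ = f · v/(v − v_s) = 113.28 × 1526/1519 ≈ 113.8 kHz.
Receding: f₂ = f · v/(v + v_s) = 113.28 × 1526/1533 ≈ 112.8 kHz.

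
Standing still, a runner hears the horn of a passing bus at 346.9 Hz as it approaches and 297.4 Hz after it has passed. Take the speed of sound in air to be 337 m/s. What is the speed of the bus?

f₁/f₂ = (v + v_s)/(v − v_s), so v_s = v · (f₁ − f₂)/(f₁ + f₂).
v_s = 337 × (346.9 − 297.4)/(346.9 + 297.4) = 337 × 49.5/644.3 ≈ 26 m/s.

26 m/s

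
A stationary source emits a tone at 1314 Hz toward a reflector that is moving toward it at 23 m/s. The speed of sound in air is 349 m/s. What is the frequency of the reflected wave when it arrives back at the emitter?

The reflector first receives the wave as a moving observer: f₁ = f₀ · (v + u)/v = 1314 × (349 + 23)/349 ≈ 1401 Hz.
The reflection then acts as a moving source: f₂ = f₁ · v/(v − u) ≈ 1499 Hz.
Equivalently f₂ = f₀ · (v + u)/(v − u).

1499 Hz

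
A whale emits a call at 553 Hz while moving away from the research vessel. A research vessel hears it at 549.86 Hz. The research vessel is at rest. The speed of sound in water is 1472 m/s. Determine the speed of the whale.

8.4 m/s

f' = f · v/(v + v_s) ⇒ v_s = v · |1 − f/f'|.
v_s = 1472 × |1 − 553/549.86| = 1472 × 0.005711 ≈ 8.4 m/s.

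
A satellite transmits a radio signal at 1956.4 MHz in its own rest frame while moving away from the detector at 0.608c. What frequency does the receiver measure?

Relativistic Doppler for frequency: f' = f₀ · √((1 − β)/(1 + β)).
f' = 1956.4 × √(0.3920/1.6080) = 1956.4 × 0.49374 ≈ 966.0 MHz.

966.0 MHz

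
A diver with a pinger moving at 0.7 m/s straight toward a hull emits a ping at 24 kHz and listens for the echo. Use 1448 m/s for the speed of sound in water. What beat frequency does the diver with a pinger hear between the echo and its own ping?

The hull receives the sound from a moving source: f₁ = f₀ · v/(v − v_e) = 24 × 1448/1447.3 ≈ 24.0116 kHz.
On the return leg the diver with a pinger is a moving observer: f₂ = f₁ · (v + v_e)/v = 24.0116 × 1448.7/1448 ≈ 24.0232 kHz.
Equivalently f₂ = f₀ · (v + v_e)/(v − v_e).
Beat against the emitted tone (with f₀ = 24000 Hz): |f₂ − f₀| = 2v_e·f₀/(v − v_e) = 2 × 0.7 × 24000/1447.3 ≈ 23.2 Hz.

23.2 Hz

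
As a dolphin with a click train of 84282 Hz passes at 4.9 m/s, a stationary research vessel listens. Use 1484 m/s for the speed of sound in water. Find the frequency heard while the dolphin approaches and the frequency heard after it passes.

84561 Hz approaching; 84005 Hz receding

Approaching: f₁ = f · v/(v − v_s) = 84282 × 1484/1479.1 ≈ 84561 Hz.
Receding: f₂ = f · v/(v + v_s) = 84282 × 1484/1488.9 ≈ 84005 Hz.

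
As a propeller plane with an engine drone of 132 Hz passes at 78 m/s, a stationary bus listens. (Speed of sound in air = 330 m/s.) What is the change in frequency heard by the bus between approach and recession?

Approaching: f₁ = f · v/(v − v_s) = 132 × 330/252 ≈ 172.9 Hz.
Receding: f₂ = f · v/(v + v_s) = 132 × 330/408 ≈ 106.8 Hz.
Drop: f₁ − f₂ = 2f·v·v_s/(v² − v_s²) = 2 × 132 × 330 × 78/(330² − 78²) ≈ 66.1 Hz.

66.1 Hz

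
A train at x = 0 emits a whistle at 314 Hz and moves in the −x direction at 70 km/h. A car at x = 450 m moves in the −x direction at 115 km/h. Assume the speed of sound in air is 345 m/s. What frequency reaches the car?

325 Hz

70 km/h = 19.44 m/s; 115 km/h = 31.94 m/s.
The observer lies on the +x side, so the source is heading away from the observer and the observer is heading toward the source.
With source receding and observer approaching, f' = f · (v + v_o)/(v + v_s).
f' = 314 × (345 + 31.94)/(345 + 19.44) = 314 × 376.94/364.44 ≈ 325 Hz.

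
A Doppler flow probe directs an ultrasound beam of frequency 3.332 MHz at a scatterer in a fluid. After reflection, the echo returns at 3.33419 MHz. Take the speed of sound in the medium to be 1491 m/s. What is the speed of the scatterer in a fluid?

Double Doppler shift off a moving reflector: f₂ = f₀ · (v + u)/(v − u) (u > 0 toward emitter).
Rearranging, u = v · (f₂ − f₀)/(f₂ + f₀) = 1491 × 0.00219/6.66619 ≈ 0.49 m/s.
So the scatterer in a fluid is moving at 0.49 m/s toward the emitter.

0.49 m/s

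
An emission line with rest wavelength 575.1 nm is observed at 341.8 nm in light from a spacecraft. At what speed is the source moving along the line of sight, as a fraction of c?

0.478c

λ'/λ₀ = 0.5943 < 1 (blueshift), so the source is approaching.
λ'/λ₀ = √((1 − β)/(1 + β)) for an approaching source ⇒ β = (1 − r²)/(1 + r²) with r = λ'/λ₀.
β = (1 − 0.3532)/(1 + 0.3532) ≈ 0.478.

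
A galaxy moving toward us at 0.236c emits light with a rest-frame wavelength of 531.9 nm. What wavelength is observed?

418.2 nm

Relativistic Doppler for wavelength: λ' = λ₀ · √((1 − β)/(1 + β)).
λ' = 531.9 × √(0.7640/1.2360) = 531.9 × 0.78621 ≈ 418.2 nm.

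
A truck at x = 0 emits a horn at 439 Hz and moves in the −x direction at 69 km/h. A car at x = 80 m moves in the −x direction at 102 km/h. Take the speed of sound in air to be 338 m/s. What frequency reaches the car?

69 km/h = 19.17 m/s; 102 km/h = 28.33 m/s.
The observer lies on the +x side, so the source is heading away from the observer and the observer is heading toward the source.
With source receding and observer approaching, f' = f · (v + v_o)/(v + v_s).
f' = 439 × (338 + 28.33)/(338 + 19.17) = 439 × 366.33/357.17 ≈ 450 Hz.

450 Hz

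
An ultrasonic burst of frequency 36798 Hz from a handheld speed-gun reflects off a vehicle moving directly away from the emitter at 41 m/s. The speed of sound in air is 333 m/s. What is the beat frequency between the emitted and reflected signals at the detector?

8068 Hz

The vehicle first receives the wave as a moving observer: f₁ = f₀ · (v − u)/v = 36798 × (333 − 41)/333 ≈ 32267 Hz.
On reflection it acts as a source moving away from the stationary detector: f₂ = f₁ · v/(v + u) = 32267 × 333/374 ≈ 28730 Hz.
Beat frequency: |f₂ − f₀| = 2u·f₀/(v + u) = 2 × 41 × 36798/374 ≈ 8068 Hz.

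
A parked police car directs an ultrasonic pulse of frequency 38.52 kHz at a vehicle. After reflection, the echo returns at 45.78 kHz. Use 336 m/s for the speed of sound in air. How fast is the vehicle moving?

29 m/s

Double Doppler shift off a moving reflector: f₂ = f₀ · (v + u)/(v − u) (u > 0 toward emitter).
Rearranging, u = v · (f₂ − f₀)/(f₂ + f₀) = 336 × 7.26/84.30 ≈ 29 m/s.
So the vehicle is moving at 29 m/s toward the emitter.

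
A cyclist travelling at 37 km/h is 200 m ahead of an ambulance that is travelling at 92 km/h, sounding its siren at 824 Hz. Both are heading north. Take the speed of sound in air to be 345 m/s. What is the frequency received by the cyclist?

92 km/h = 25.56 m/s; 37 km/h = 10.28 m/s.
The cyclist is ahead, so the ambulance is moving toward it while the cyclist is moving away from the ambulance.
With source approaching and observer receding, f' = f · (v − v_o)/(v − v_s).
f' = 824 × (345 − 10.28)/(345 − 25.56) = 824 × 334.72/319.44 ≈ 863 Hz.

863 Hz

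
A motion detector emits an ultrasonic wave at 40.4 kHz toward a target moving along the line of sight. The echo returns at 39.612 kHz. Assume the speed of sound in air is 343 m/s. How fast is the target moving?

3.4 m/s

Double Doppler shift off a moving reflector: f₂ = f₀ · (v + u)/(v − u) (u > 0 toward emitter).
Rearranging, u = v · (f₂ − f₀)/(f₂ + f₀) = 343 × -0.788/80.012 ≈ -3.4 m/s.
So the target is moving at 3.4 m/s away from the emitter.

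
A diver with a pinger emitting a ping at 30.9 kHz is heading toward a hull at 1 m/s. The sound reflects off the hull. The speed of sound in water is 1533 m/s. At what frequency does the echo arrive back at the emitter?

30.9 kHz

The hull receives the sound from a moving source: f₁ = f₀ · v/(v − v_e) = 30.9 × 1533/1532 ≈ 30.9 kHz.
On the return leg the diver with a pinger is a moving observer: f₂ = f₁ · (v + v_e)/v = 30.9 × 1534/1533 ≈ 30.9 kHz.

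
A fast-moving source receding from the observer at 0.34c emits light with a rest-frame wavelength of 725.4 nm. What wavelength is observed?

Relativistic Doppler for wavelength: λ' = λ₀ · √((1 + β)/(1 − β)).
λ' = 725.4 × √(1.3400/0.6600) = 725.4 × 1.42489 ≈ 1033.6 nm.

1033.6 nm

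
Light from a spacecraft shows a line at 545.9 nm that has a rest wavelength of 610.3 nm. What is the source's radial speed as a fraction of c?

0.111

λ'/λ₀ = 0.8945 < 1 (blueshift), so the source is approaching.
λ'/λ₀ = √((1 − β)/(1 + β)) for an approaching source ⇒ β = (1 − r²)/(1 + r²) with r = λ'/λ₀.
β = (1 − 0.8001)/(1 + 0.8001) ≈ 0.111.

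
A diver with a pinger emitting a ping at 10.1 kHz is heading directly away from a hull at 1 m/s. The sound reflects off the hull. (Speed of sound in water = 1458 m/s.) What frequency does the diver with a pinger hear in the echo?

10.09 kHz

The hull receives the sound from a moving source: f₁ = f₀ · v/(v + v_e) = 10.1 × 1458/1459 ≈ 10.09 kHz.
On the return leg the diver with a pinger is a moving observer: f₂ = f₁ · (v − v_e)/v = 10.09 × 1457/1458 ≈ 10.09 kHz.
Equivalently f₂ = f₀ · (v − v_e)/(v + v_e).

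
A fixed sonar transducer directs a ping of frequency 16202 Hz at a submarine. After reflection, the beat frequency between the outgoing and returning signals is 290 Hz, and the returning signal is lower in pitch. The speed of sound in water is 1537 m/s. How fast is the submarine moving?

13.9 m/s

Double Doppler shift off a moving reflector: f₂ = f₀ · (v + u)/(v − u) (u > 0 toward emitter).
Returning signal is lower, so f₂ = f₀ − Δf = 16202 − 290 = 15912 Hz.
Rearranging, u = v · (f₂ − f₀)/(f₂ + f₀) = 1537 × -290/32114 ≈ -13.9 m/s.
So the submarine is moving at 13.9 m/s away from the emitter.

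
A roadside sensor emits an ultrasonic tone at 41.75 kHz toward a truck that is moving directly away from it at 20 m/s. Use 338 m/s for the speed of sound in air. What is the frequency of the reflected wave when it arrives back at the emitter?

37.1 kHz

At the truck (a moving observer), f₁ = f₀ · (v − u)/v = 41.75 × 318/338 ≈ 39.3 kHz.
On reflection it acts as a source moving away from the stationary detector: f₂ = f₁ · v/(v + u) = 39.3 × 338/358 ≈ 37.1 kHz.
Equivalently f₂ = f₀ · (v − u)/(v + u).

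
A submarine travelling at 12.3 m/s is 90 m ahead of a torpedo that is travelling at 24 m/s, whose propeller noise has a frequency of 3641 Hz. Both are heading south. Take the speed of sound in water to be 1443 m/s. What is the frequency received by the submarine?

3671 Hz

The submarine is ahead, so the torpedo is moving toward it while the submarine is moving away from the torpedo.
Both move, so f' = f · (v − v_o)/(v − v_s).
f' = 3641 × (1443 − 12.3)/(1443 − 24) = 3641 × 1430.7/1419 ≈ 3671 Hz.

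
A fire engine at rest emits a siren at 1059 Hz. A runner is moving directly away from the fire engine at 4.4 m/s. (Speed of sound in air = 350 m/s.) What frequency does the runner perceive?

1046 Hz

Moving observer, stationary source: f' = f · (v − v_o)/v.
f' = 1059 × (350 − 4.4)/350 = 1059 × 345.6/350 ≈ 1046 Hz.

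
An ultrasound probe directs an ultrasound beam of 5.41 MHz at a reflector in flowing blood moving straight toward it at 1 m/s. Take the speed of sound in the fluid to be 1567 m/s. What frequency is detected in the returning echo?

5.417 MHz

At the reflector in flowing blood (a moving observer), f₁ = f₀ · (v + u)/v = 5.41 × 1568/1567 ≈ 5.413 MHz.
The reflection then acts as a moving source: f₂ = f₁ · v/(v − u) ≈ 5.417 MHz.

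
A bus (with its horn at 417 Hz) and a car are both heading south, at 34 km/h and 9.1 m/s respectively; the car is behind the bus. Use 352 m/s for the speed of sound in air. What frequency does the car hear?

417 Hz

34 km/h = 9.444 m/s.
The car is behind, so the bus is moving away from it while the car is moving toward the bus.
General Doppler shift: f' = f · (v + v_o)/(v + v_s).
f' = 417 × (352 + 9.1)/(352 + 9.444) = 417 × 361.1/361.44 ≈ 417 Hz.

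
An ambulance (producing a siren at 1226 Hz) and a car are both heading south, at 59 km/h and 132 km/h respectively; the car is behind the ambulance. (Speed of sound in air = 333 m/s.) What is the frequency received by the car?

1297 Hz

59 km/h = 16.39 m/s; 132 km/h = 36.67 m/s.
The car is behind, so the ambulance is moving away from it while the car is moving toward the ambulance.
With source receding and observer approaching, f' = f · (v + v_o)/(v + v_s).
f' = 1226 × (333 + 36.67)/(333 + 16.39) = 1226 × 369.67/349.39 ≈ 1297 Hz.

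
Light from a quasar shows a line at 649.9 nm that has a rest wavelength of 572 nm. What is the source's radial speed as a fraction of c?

0.127

λ'/λ₀ = 1.1362 > 1 (redshift), so the source is receding.
λ'/λ₀ = √((1 + β)/(1 − β)) for a receding source ⇒ β = (r² − 1)/(r² + 1) with r = λ'/λ₀.
β = (1.2909 − 1)/(1.2909 + 1) ≈ 0.127.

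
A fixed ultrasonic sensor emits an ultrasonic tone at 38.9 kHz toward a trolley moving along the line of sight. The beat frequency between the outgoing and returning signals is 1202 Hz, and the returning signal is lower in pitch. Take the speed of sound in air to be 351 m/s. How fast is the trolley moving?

Double Doppler shift off a moving reflector: f₂ = f₀ · (v + u)/(v − u) (u > 0 toward emitter).
Returning signal is lower, so f₂ = f₀ − Δf = 38900 − 1202 = 37698 Hz.
Rearranging, u = v · (f₂ − f₀)/(f₂ + f₀) = 351 × -1202/76598 ≈ -5.5 m/s.
So the trolley is moving at 5.5 m/s away from the emitter.

5.5 m/s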